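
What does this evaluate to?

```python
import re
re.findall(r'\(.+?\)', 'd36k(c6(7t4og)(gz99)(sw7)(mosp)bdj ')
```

['(c6(7t4og)', '(gz99)', '(sw7)', '(mosp)']

Because the quantifier is non-greedy, it stops expanding at the earliest point where the rest of the pattern can succeed.
Matches: at [4:14] → '(c6(7t4og)'; at [14:20] → '(gz99)'; at [20:25] → '(sw7)'; at [25:31] → '(mosp)'.
`findall` yields the raw match text (4 of them) because the pattern has no groups.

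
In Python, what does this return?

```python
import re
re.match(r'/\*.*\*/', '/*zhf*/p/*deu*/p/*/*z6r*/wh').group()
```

'/*zhf*/p/*deu*/p/*/*z6r*/'

`re.match` only tries the pattern at the start of the string.
The match spans [0:25] → '/*zhf*/p/*deu*/p/*/*z6r*/'.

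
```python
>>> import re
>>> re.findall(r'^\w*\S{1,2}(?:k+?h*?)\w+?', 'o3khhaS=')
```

['o3kh']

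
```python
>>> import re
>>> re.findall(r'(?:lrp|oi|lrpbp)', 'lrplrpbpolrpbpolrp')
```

['lrp', 'lrp', 'lrp', 'lrp']

Alternation tries branches left to right and keeps the first one that lets the overall match succeed at that position.
No capturing groups, so `findall` returns the 4 full match strings.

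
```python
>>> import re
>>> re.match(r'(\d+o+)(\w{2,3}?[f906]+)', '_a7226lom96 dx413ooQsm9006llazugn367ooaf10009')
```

Pattern: one or more of a digit, then one or more of the literal 'o' (captured); then 2 to 3 of a word character (lazy), then one or more of one of [f906] (captured).
`re.match` won't scan ahead — the pattern has to work from the very first character.
Here position 0 doesn't satisfy it, so the call returns None.

None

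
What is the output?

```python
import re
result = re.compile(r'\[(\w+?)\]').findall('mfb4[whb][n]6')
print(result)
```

['whb', 'n']

Because there's exactly one group, `findall` drops the full match and keeps group 1 from each hit.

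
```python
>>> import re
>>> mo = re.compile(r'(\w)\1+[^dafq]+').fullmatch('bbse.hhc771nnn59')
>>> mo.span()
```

After group 1 captures some text, `\1` only succeeds where that same text appears again.
`re.fullmatch` is like wrapping the pattern in `^…$` (in single-line mode).
The match spans [0:16] → 'bbse.hhc771nnn59'.
Captured: group 1 = 'b'.

(0, 16)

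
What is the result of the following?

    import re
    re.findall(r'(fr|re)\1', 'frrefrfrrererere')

['fr', 're', 're']

`\1` is not a pattern — it's the concrete string captured by group 1, re-applied verbatim.
Matches: at [4:8] match 'frfr', group 1 = 'fr'; at [8:12] match 'rere', group 1 = 're'; at [12:16] match 'rere', group 1 = 're'.
One capturing group, so `findall` returns just the captured substring from each match — 3 in all.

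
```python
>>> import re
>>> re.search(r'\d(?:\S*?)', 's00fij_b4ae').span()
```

The pattern matches a digit; then zero or more of a non-whitespace character (lazy) (non-capturing group).
`re.search` scans for the first position where the pattern succeeds.
The match spans [1:2] → '0'.

(1, 2)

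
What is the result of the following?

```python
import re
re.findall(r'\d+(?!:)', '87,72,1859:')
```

The negative lookahead/lookbehind blocks any match where the forbidden context is present.
Scanning left to right: at [0:2] → '87'; at [3:5] → '72'; at [6:9] → '185'.
Since nothing is captured, `findall` lists the 3 matched substrings directly.

['87', '72', '185']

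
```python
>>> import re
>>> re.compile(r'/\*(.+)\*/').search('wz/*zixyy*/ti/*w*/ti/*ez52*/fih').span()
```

(2, 28)

`re.search` scans for the first position where the pattern succeeds.
The match spans [2:28] → '/*zixyy*/ti/*w*/ti/*ez52*/'.
Captured: group 1 = 'zixyy*/ti/*w*/ti/*ez52'.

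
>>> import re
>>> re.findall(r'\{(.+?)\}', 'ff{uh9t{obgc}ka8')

Scanning left to right: at [2:13] match '{uh9t{obgc}', group 1 = 'uh9t{obgc'.
Because there's exactly one group, `findall` drops the full match and keeps group 1 from the one hit.

['uh9t{obgc']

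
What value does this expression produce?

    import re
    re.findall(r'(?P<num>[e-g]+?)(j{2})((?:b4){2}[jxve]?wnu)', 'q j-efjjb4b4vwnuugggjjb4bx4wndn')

[('ef', 'jj', 'b4b4vwnu')]

This matches one or more of a character in [e-g] (lazy) (captured as 'num'); then exactly 2 of a literal 'j' (captured); then the literal 'b4' repeated 2 times, then optionally one of [jxve], then the literal 'wnu' (captured).
3 groups means the one result is a tuple of 3 captured strings — 1 here.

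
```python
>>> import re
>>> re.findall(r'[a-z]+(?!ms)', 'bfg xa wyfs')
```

['bfg', 'xa', 'wyfs']

The negative lookahead/lookbehind blocks any match where the forbidden context is present.
`findall` yields the raw match text (3 of them) because the pattern has no groups.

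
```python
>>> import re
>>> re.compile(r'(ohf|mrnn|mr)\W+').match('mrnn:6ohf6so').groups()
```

('mrnn',)

`match` is anchored at position 0; if the pattern doesn't fit there, it returns None.
The match spans [0:5] → 'mrnn:'.
Captured: group 1 = 'mrnn'.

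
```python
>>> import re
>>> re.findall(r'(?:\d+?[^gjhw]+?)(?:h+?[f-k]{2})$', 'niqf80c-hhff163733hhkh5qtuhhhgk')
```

The pattern matches one or more of a digit (lazy), then one or more of any character except [gjhw] (lazy) (non-capturing group); then one or more of a literal 'h' (lazy), then exactly 2 of a character in [f-k] (non-capturing group); then anchored at the end.
Scanning left to right: at [22:31] → '5qtuhhhgk'.
With no groups in the pattern, `findall` gives back each whole match — 1 here.

['5qtuhhhgk']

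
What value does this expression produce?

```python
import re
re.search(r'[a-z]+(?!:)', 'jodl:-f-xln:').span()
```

(0, 3)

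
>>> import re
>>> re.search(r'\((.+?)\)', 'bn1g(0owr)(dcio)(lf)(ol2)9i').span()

A non-greedy quantifier consumes as few characters as it can — just enough that the remainder of the pattern still matches from where it stops; whatever follows it matches normally.
The match spans [4:10] → '(0owr)'.

(4, 10)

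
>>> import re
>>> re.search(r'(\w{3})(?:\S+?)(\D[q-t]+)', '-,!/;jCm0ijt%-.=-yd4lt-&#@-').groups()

This matches exactly 3 of a word character (captured); then one or more of a non-whitespace character (lazy) (non-capturing group); then a non-digit, then one or more of a character in [q-t] (captured).
A non-greedy quantifier consumes as few characters as it can — just enough that the remainder of the pattern still matches from where it stops; whatever follows it matches normally.
`re.search` scans for the first position where the pattern succeeds.
The match spans [5:12] → 'jCm0ijt'.
Captured: group 1 = 'jCm', group 2 = 'jt'.

('jCm', 'jt')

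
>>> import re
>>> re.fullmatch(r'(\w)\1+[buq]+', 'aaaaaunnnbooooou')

None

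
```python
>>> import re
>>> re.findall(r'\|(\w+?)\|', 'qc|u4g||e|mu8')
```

['u4g', 'e']

Walking the string: at [2:7] match '|u4g|', group 1 = 'u4g'; at [7:10] match '|e|', group 1 = 'e'.
With a single group, `findall` returns only what that group captured — 2 items.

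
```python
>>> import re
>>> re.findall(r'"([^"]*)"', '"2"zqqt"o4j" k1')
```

['2', 'o4j']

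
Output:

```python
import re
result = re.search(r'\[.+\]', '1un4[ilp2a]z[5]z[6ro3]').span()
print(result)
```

The match spans [4:22] → '[ilp2a]z[5]z[6ro3]'.

(4, 22)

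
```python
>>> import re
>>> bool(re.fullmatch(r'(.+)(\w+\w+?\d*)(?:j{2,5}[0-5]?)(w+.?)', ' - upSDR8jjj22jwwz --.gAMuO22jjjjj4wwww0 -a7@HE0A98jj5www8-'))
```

False

This matches one or more of any character (captured); then one or more of a word character, then one or more of a word character (lazy), then zero or more of a digit (captured); then 2 to 5 of the literal 'j', then optionally a character in [0-5] (non-capturing group); then one or more of a literal 'w', then optionally any character (captured).
`re.fullmatch` requires the pattern to consume the entire string.
Here the string isn't matched end-to-end, so the call returns None, and `bool(None)` is False.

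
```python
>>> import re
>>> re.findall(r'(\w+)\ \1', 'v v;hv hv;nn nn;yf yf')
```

['v', 'hv', 'nn', 'yf']

`\1` has to match the exact text group 1 already captured.
Matches: at [0:3] match 'v v', group 1 = 'v'; at [4:9] match 'hv hv', group 1 = 'hv'; at [10:15] match 'nn nn', group 1 = 'nn'; at [16:21] match 'yf yf', group 1 = 'yf'.
With a single group, `findall` returns only what that group captured — 4 items.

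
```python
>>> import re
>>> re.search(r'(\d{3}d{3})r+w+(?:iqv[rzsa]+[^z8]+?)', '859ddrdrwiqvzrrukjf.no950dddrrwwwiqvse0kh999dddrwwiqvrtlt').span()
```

(22, 38)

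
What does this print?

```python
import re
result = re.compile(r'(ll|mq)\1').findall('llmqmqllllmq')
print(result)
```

['mq', 'll']

A backreference is literal: `\1` must see the identical characters the first group matched.
`findall` collects group 1 from each match (2 total).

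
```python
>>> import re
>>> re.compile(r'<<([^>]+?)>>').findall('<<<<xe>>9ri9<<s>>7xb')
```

Scanning left to right: at [0:8] match '<<<<xe>>', group 1 = '<<xe'; at [12:17] match '<<s>>', group 1 = 's'.
One capturing group, so `findall` returns just the captured substring from each match — 2 in all.

['<<xe', 's']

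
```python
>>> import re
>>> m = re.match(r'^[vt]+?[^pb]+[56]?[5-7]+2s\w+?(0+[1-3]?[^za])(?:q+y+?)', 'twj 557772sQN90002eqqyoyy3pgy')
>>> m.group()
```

The pattern matches anchored at the start of the string; then one or more of one of [vt] (lazy), then one or more of any character except [pb]; then optionally one of [56], then one or more of a character in [5-7]; then the literal '2s', then one or more of a word character (lazy); then one or more of a literal '0', then optionally a character in [1-3], then any character except [za] (captured); then one or more of a literal 'q', then one or more of the literal 'y' (lazy) (non-capturing group).
`re.match` only tries the pattern at the start of the string.
The match spans [0:22] → 'twj 557772sQN90002eqqy'.
Captured: group 1 = '0002e'.

'twj 557772sQN90002eqqy'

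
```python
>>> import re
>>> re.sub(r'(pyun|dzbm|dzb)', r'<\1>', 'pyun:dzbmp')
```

'<pyun>:<dzbm>p'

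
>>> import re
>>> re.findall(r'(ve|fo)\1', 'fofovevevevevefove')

The backreference `\1` re-matches whatever the first group consumed, character for character.
Scanning left to right: at [0:4] match 'fofo', group 1 = 'fo'; at [4:8] match 'veve', group 1 = 've'; at [8:12] match 'veve', group 1 = 've'.
`findall` collects group 1 from each match (3 total).

['fo', 've', 've']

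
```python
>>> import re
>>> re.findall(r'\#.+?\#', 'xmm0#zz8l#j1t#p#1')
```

['#zz8l#', '#p#']

No capturing groups, so `findall` returns the 2 full match strings.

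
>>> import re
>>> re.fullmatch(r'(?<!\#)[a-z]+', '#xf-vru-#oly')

`(?!…)`/`(?<!…)` only lets a position through if the neighbouring text does NOT match; no characters are consumed.
`fullmatch` succeeds only if the pattern covers the string from start to end.
Here there's no way to consume every character, so the call returns None.

None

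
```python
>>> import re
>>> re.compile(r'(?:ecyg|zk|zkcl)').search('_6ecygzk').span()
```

(2, 6)

`re.search` scans for the first position where the pattern succeeds.
The match spans [2:6] → 'ecyg'.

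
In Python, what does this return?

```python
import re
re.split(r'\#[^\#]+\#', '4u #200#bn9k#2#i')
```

Each match becomes a cut point; 3 segments remain.

['4u ', 'bn9k', 'i']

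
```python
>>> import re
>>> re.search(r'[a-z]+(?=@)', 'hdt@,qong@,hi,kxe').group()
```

The `(?=…)`/`(?<=…)` assertion just peeks at neighbouring text; it doesn't advance the match position.
Unlike `match`, `search` isn't anchored — it looks for the pattern anywhere in the string.
The match spans [0:3] → 'hdt'.

'hdt'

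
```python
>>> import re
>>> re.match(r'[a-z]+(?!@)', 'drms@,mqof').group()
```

`re.match` only tries the pattern at the start of the string.
The match spans [0:3] → 'drm'.

'drm'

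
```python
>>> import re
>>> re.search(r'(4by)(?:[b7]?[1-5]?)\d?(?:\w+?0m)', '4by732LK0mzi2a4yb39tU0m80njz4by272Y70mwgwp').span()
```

(0, 10)

A non-greedy quantifier consumes as few characters as it can — just enough that the remainder of the pattern still matches from where it stops; whatever follows it matches normally.
The match spans [0:10] → '4by732LK0m'.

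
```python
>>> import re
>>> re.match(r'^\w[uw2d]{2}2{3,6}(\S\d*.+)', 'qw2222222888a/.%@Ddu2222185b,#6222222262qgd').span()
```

(0, 43)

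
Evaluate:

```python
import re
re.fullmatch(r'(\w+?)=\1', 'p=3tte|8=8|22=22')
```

None

For `fullmatch`, every character of the input must be accounted for by the pattern.
Here the pattern can't cover the whole string, so the call returns None.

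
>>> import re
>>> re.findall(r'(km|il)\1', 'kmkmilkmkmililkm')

['km', 'km', 'il']

The backreference `\1` re-matches whatever the first group consumed, character for character.
`findall` collects group 1 from each match (3 total).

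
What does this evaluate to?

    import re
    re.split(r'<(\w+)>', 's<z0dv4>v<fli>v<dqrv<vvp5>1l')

The group in the pattern means `split` returns the separators' captures alongside the pieces.

['s', 'z0dv4', 'v', 'fli', 'v<dqrv', 'vvp5', '1l']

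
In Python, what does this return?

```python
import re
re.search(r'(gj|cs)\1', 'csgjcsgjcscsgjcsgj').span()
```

The backreference `\1` re-matches whatever the first group consumed, character for character.
`re.search` scans for the first position where the pattern succeeds.
The match spans [8:12] → 'cscs'.
Captured: group 1 = 'cs'.

(8, 12)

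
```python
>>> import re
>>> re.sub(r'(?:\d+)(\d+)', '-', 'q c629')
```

'q c-'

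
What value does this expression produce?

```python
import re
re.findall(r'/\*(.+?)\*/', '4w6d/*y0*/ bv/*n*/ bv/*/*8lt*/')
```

['y0', 'n', '/*8lt']

Because the quantifier is non-greedy, it stops expanding at the earliest point where the rest of the pattern can succeed.
Scanning left to right: at [4:10] match '/*y0*/', group 1 = 'y0'; at [13:18] match '/*n*/', group 1 = 'n'; at [21:30] match '/*/*8lt*/', group 1 = '/*8lt'.
Because there's exactly one group, `findall` drops the full match and keeps group 1 from each hit.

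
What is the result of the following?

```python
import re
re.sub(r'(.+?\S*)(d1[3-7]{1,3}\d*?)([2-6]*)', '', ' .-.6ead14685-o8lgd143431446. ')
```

Pattern: one or more of any character (lazy), then zero or more of a non-whitespace character (captured); then the literal 'd1', then 1 to 3 of a character in [3-7], then zero or more of a digit (lazy) (captured); then zero or more of a character in [2-6] (captured).
Each match is replaced by ''.

'1446. '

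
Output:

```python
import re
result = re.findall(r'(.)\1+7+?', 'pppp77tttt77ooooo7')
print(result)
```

['p', 't', 'o']

After group 1 captures some text, `\1` only succeeds where that same text appears again.
Scanning left to right: at [0:5] match 'pppp7', group 1 = 'p'; at [6:11] match 'tttt7', group 1 = 't'; at [12:18] match 'ooooo7', group 1 = 'o'.
Because there's exactly one group, `findall` drops the full match and keeps group 1 from each hit.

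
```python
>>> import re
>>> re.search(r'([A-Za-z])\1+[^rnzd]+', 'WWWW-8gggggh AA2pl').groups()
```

('W',)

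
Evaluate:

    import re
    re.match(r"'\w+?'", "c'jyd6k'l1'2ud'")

None

`match` is anchored at position 0; if the pattern doesn't fit there, it returns None.
Here position 0 doesn't satisfy it, so the call returns None.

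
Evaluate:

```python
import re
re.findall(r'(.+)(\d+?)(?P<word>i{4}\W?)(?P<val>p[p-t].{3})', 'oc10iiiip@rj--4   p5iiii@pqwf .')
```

[('oc10iiiip@rj--4   p', '5', 'iiii@', 'pqwf ')]

4 groups means the one result is a tuple of 4 captured strings — 1 here.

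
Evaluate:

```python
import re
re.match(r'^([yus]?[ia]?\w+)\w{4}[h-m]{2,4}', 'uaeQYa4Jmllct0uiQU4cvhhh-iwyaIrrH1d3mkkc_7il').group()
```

'uaeQYa4Jmllct0uiQU4cvhhh'

With `match`, the pattern is implicitly anchored at the beginning.
The match spans [0:24] → 'uaeQYa4Jmllct0uiQU4cvhhh'.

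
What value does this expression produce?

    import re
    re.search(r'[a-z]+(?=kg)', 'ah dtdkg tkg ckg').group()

'dtd'

The positive lookaround only admits positions where the adjacent text matches; those characters stay outside the span.
The match spans [3:6] → 'dtd'.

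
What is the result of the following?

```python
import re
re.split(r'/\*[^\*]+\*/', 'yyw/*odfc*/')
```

['yyw', '']

Matches to split on: at [3:11] → '/*odfc*/'.
Each match becomes a cut point; 2 segments remain.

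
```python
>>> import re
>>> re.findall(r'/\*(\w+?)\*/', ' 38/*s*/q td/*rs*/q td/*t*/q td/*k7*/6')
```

Walking the string: at [3:8] match '/*s*/', group 1 = 's'; at [12:18] match '/*rs*/', group 1 = 'rs'; at [22:27] match '/*t*/', group 1 = 't'; at [31:37] match '/*k7*/', group 1 = 'k7'.
One capturing group, so `findall` returns just the captured substring from each match — 4 in all.

['s', 'rs', 't', 'k7']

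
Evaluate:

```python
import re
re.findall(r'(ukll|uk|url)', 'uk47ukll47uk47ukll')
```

Branches in `(...|...)` are attempted left-to-right; the first branch that allows the whole pattern to succeed is taken.
Because there's exactly one group, `findall` drops the full match and keeps group 1 from each hit.

['uk', 'ukll', 'uk', 'ukll']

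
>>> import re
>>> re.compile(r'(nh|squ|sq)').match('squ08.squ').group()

'squ'

`re.match` won't scan ahead — the pattern has to work from the very first character.
The match spans [0:3] → 'squ'.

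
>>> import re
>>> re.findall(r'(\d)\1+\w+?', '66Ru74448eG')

['6', '4']

After group 1 captures some text, `\1` only succeeds where that same text appears again.
Matches: at [0:3] match '66R', group 1 = '6'; at [5:9] match '4448', group 1 = '4'.
One capturing group, so `findall` returns just the captured substring from each match — 2 in all.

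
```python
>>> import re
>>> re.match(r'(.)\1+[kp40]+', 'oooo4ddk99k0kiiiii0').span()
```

(0, 5)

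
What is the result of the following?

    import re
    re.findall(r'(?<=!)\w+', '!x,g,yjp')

The lookaround is zero-width — it requires the adjacent text to match without consuming it, so the asserted text isn't part of the match.
`findall` yields the raw match text (1 of them) because the pattern has no groups.

['x']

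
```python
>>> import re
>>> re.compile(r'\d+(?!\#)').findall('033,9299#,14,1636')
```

A negative assertion filters positions out without eating any characters.
Matches: at [0:3] → '033'; at [4:7] → '929'; at [10:12] → '14'; at [13:17] → '1636'.
No capturing groups, so `findall` returns the 4 full match strings.

['033', '929', '14', '1636']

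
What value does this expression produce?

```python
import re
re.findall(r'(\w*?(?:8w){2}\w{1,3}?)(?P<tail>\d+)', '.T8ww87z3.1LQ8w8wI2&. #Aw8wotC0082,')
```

[('1LQ8w8wI', '2')]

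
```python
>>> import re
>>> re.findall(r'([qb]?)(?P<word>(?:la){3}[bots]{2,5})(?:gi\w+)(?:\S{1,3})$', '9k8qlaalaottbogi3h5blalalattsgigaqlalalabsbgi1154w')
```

[('b', 'lalalatts')]

The pattern matches optionally one of [qb] (captured); then the literal 'la' repeated 3 times, then 2 to 5 of one of [bots] (captured as 'word'); then the literal 'gi', then one or more of a word character (non-capturing group); then 1 to 3 of a non-whitespace character (non-capturing group); then anchored at the end.
Scanning left to right: at [19:50] match 'blalalattsgigaqlalalabsbgi1154w', groups = ('b', 'lalalatts').
Multiple groups make `findall` return tuples — one 2-tuple for the one match.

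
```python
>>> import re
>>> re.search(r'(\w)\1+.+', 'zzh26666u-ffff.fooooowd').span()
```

(0, 23)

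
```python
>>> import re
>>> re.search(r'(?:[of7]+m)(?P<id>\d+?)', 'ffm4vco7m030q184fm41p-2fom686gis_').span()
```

The pattern matches one or more of one of [of7], then the literal 'm' (non-capturing group); then one or more of a digit (lazy) (captured as 'id').
`re.search` scans for the first position where the pattern succeeds.
The match spans [0:4] → 'ffm4'.
Captured: group 1 = '4'.

(0, 4)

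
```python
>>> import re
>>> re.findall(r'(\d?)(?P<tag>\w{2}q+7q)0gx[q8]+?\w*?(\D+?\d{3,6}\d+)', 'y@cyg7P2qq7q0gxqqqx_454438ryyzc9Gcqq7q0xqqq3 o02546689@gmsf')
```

The pattern matches optionally a digit (captured); then exactly 2 of a word character, then one or more of the literal 'q', then the literal '7q' (captured as 'tag'); then the literal '0gx', then one or more of one of [q8] (lazy), then zero or more of a word character (lazy); then one or more of a non-digit (lazy), then 3 to 6 of a digit, then one or more of a digit (captured).
With the lazy modifier that quantifier settles for the fewest repetitions that let the rest of the pattern succeed (the atoms after it are unaffected and can still be greedy).
Walking the string: at [5:26] match '7P2qq7q0gxqqqx_454438', groups = ('7', 'P2qq7q', 'qqx_454438').
3 groups means the one result is a tuple of 3 captured strings — 1 here.

[('7', 'P2qq7q', 'qqx_454438')]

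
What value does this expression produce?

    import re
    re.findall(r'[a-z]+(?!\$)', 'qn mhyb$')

['qn', 'mhy']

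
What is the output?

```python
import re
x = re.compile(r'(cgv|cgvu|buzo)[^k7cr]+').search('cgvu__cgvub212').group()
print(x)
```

cgvu__

`search` walks the string left to right and returns the first match it finds.
The match spans [0:6] → 'cgvu__'.
Captured: group 1 = 'cgv'.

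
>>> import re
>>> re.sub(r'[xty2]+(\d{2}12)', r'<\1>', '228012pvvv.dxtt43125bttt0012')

'<8012>pvvv.d<4312>5b<0012>'

This matches one or more of one of [xty2]; then exactly 2 of a digit, then the literal '12' (captured).
Matches: at [0:6] → '228012'; at [12:19] → 'xtt4312'; at [21:28] → 'ttt0012'.
The replacement refers to a captured group, so each match is rewritten using its own captured text.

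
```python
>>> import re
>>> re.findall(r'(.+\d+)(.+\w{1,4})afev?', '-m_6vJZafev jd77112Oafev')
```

Pattern: one or more of any character, then one or more of a digit (captured); then one or more of any character, then 1 to 4 of a word character (captured); then the literal 'afe', then optionally the literal 'v'.
Scanning left to right: at [0:24] match '-m_6vJZafev jd77112Oafev', groups = ('-m_6vJZafev jd7711', '2O').
2 groups means the one result is a tuple of 2 captured strings — 1 here.

[('-m_6vJZafev jd7711', '2O')]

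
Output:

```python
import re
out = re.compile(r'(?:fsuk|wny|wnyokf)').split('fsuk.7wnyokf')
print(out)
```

`|` is ordered: at each position the engine commits to the first alternative that works.
Each match becomes a cut point; 3 segments remain.

['', '.7', 'okf']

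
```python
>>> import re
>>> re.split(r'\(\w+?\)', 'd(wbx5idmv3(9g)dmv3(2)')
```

['d(wbx5idmv3', 'dmv3', '']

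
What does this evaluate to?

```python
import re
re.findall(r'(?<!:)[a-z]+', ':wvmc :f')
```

The negative lookahead/lookbehind blocks any match where the forbidden context is present.
Scanning left to right: at [2:5] → 'vmc'.
With no groups in the pattern, `findall` gives back each whole match — 1 here.

['vmc']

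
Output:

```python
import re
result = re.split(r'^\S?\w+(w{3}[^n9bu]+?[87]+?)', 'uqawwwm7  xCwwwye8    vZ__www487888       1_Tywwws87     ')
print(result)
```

['', 'wwwm7', '  xCwwwye8    vZ__www487888       1_Tywwws87     ']

With the lazy modifier that quantifier settles for the fewest repetitions that let the rest of the pattern succeed (the atoms after it are unaffected and can still be greedy).
The group in the pattern means `split` returns the separators' captures alongside the pieces.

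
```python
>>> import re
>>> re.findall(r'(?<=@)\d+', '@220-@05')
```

The positive lookaround only admits positions where the adjacent text matches; those characters stay outside the span.
With no groups in the pattern, `findall` gives back each whole match — 2 here.

['220', '05']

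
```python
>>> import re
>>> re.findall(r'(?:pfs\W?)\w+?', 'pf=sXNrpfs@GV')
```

['pfs@G']

No capturing groups, so `findall` returns the 1 full match string.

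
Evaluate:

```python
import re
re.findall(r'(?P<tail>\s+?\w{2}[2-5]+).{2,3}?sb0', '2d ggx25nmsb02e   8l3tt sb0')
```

['   8l3']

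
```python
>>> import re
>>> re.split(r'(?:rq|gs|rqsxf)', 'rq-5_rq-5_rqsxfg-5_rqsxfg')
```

['', '-5_', '-5_', 'sxfg-5_', 'sxfg']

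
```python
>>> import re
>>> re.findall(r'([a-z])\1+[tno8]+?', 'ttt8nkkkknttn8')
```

The backreference `\1` re-matches whatever the first group consumed, character for character.
Matches: at [0:4] match 'ttt8', group 1 = 't'; at [5:10] match 'kkkkn', group 1 = 'k'; at [10:13] match 'ttn', group 1 = 't'.
With a single group, `findall` returns only what that group captured — 3 items.

['t', 'k', 't']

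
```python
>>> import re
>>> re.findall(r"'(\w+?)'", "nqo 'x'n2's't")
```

['x', 's']

Because there's exactly one group, `findall` drops the full match and keeps group 1 from each hit.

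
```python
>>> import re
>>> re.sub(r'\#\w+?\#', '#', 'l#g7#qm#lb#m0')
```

'l#qm#m0'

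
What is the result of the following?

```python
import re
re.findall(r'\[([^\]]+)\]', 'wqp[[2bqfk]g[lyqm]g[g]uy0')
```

Walking the string: at [3:11] match '[[2bqfk]', group 1 = '[2bqfk'; at [12:18] match '[lyqm]', group 1 = 'lyqm'; at [19:22] match '[g]', group 1 = 'g'.
`findall` collects group 1 from each match (3 total).

['[2bqfk', 'lyqm', 'g']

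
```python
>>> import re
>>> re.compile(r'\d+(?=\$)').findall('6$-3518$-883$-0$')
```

The lookaround is zero-width — it requires the adjacent text to match without consuming it, so the asserted text isn't part of the match.
Since nothing is captured, `findall` lists the 4 matched substrings directly.

['6', '3518', '883', '0']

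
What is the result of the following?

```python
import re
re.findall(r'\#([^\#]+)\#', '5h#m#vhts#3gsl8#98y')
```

Because there's exactly one group, `findall` drops the full match and keeps group 1 from each hit.

['m', '3gsl8']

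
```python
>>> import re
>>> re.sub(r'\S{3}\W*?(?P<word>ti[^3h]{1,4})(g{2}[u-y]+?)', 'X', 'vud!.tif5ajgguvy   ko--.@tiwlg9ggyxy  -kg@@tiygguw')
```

This matches exactly 3 of a non-whitespace character, then zero or more of a non-word character (lazy); then the literal 'ti', then 1 to 4 of any character except [3h] (captured as 'word'); then exactly 2 of the literal 'g', then one or more of a character in [u-y] (lazy) (captured).
Matches: at [0:14] → 'vud!.tif5ajggu'; at [19:34] → 'ko--.@tiwlg9ggy'; at [38:49] → '-kg@@tiyggu'.
Each match is replaced by 'X'.

'Xvy   Xxy  Xw'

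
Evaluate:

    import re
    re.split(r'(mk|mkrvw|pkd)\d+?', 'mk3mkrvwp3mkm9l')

['', 'mk', 'mkrvwp3mkm9l']

`re.split` interleaves the captured-group text with the surrounding fragments.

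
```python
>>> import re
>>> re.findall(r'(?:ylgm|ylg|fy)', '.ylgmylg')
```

`|` is ordered: at each position the engine commits to the first alternative that works.
Scanning left to right: at [1:5] → 'ylgm'; at [5:8] → 'ylg'.
Since nothing is captured, `findall` lists the 2 matched substrings directly.

['ylgm', 'ylg']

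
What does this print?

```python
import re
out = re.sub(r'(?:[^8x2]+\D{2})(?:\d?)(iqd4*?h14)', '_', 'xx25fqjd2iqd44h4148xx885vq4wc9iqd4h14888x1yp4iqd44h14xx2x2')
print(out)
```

xx25fqjd2iqd44h4148xx88_888x_xx2x2

The pattern matches one or more of any character except [8x2], then exactly 2 of a non-digit (non-capturing group); then optionally a digit (non-capturing group); then the literal 'iqd', then zero or more of the literal '4' (lazy), then the literal 'h14' (captured).
Matches: at [23:37] → '5vq4wc9iqd4h14'; at [41:53] → '1yp4iqd44h14'.
Each match is replaced by '_'.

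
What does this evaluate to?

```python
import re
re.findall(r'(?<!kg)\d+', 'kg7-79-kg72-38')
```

`(?!…)`/`(?<!…)` only lets a position through if the neighbouring text does NOT match; no characters are consumed.
`findall` yields the raw match text (3 of them) because the pattern has no groups.

['79', '2', '38']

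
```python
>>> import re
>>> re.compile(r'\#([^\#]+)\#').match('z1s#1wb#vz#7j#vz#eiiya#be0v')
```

`re.match` won't scan ahead — the pattern has to work from the very first character.
Here the pattern fails at index 0, so the call returns None.

None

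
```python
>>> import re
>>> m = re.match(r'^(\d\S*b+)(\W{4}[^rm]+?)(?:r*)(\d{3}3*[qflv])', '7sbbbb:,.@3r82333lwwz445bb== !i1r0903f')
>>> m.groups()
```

('7sbbbb:,.@3r82333lwwz445bb', '== !i1', '0903f')

The match spans [0:38] → '7sbbbb:,.@3r82333lwwz445bb== !i1r0903f'.
Captured: group 1 = '7sbbbb:,.@3r82333lwwz445bb', group 2 = '== !i1', group 3 = '0903f'.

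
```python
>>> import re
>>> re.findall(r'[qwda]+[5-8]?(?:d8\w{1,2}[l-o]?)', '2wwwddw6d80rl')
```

['wwwddw6d80rl']

With no groups in the pattern, `findall` gives back each whole match — 1 here.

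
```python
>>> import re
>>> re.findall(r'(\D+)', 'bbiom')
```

['bbiom']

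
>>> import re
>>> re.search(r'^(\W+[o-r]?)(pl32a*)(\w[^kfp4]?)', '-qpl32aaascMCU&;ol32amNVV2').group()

'-qpl32aaasc'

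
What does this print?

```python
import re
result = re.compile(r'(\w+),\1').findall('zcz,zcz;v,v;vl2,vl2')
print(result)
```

The backreference `\1` re-matches whatever the first group consumed, character for character.
Walking the string: at [0:7] match 'zcz,zcz', group 1 = 'zcz'; at [8:11] match 'v,v', group 1 = 'v'; at [12:19] match 'vl2,vl2', group 1 = 'vl2'.
`findall` collects group 1 from each match (3 total).

['zcz', 'v', 'vl2']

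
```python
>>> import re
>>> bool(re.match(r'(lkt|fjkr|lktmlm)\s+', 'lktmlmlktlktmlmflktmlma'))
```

`re.match` only tries the pattern at the start of the string.
Here the pattern fails at index 0, so the call returns None, and `bool(None)` is False.

False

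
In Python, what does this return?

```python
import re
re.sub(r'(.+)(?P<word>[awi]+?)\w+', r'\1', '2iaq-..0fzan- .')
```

'2iaq-..0fz- .'

Pattern: one or more of any character (captured); then one or more of one of [awi] (lazy) (captured as 'word'); then one or more of a word character.
Matches: at [0:12] → '2iaq-..0fzan'.
`\1` in the replacement pulls in group 1's text for each match.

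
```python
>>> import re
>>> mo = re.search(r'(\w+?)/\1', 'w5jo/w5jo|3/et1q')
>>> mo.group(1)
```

'w5jo'

After group 1 captures some text, `\1` only succeeds where that same text appears again.
`re.search` tries every starting position until one works.
The match spans [0:9] → 'w5jo/w5jo'.
Captured: group 1 = 'w5jo'.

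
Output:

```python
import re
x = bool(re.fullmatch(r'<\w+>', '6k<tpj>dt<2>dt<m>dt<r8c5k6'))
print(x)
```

`fullmatch` succeeds only if the pattern covers the string from start to end.
Here there's no way to consume every character, so the call returns None, and `bool(None)` is False.

False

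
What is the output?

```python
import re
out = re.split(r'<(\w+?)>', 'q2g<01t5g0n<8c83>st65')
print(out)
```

`re.split` interleaves the captured-group text with the surrounding fragments.

['q2g<01t5g0n', '8c83', 'st65']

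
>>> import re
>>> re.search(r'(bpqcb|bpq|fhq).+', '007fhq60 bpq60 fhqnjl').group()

'fhq60 bpq60 fhqnjl'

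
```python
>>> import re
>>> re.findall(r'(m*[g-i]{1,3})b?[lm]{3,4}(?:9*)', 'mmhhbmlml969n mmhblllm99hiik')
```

['mmhh', 'mmh']

This matches zero or more of the literal 'm', then 1 to 3 of a character in [g-i] (captured); then optionally a literal 'b', then 3 to 4 of one of [lm]; then zero or more of a literal '9' (non-capturing group).
One capturing group, so `findall` returns just the captured substring from each match — 2 in all.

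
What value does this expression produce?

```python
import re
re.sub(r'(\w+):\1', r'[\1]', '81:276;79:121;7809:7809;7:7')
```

'81:276;79:121;[7809];[7]'

`\1` has to match the exact text group 1 already captured.
Matches: at [14:23] → '7809:7809'; at [24:27] → '7:7'.
Each match is replaced using the text its own group 1 captured.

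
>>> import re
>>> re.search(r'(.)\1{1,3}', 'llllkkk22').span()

(0, 4)

`\1` is not a pattern — it's the concrete string captured by group 1, re-applied verbatim.
Unlike `match`, `search` isn't anchored — it looks for the pattern anywhere in the string.
The match spans [0:4] → 'llll'.
Captured: group 1 = 'l'.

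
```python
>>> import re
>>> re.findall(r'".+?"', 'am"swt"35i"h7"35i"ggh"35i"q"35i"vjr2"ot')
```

['"swt"', '"h7"', '"ggh"', '"q"', '"vjr2"']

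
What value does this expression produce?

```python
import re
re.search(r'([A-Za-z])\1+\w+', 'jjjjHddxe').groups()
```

('j',)

The backreference `\1` re-matches whatever the first group consumed, character for character.
`re.search` scans for the first position where the pattern succeeds.
The match spans [0:9] → 'jjjjHddxe'.
Captured: group 1 = 'j'.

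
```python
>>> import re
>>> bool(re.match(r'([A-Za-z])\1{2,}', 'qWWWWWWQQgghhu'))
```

False

`re.match` won't scan ahead — the pattern has to work from the very first character.
Here the pattern fails at index 0, so the call returns None, and `bool(None)` is False.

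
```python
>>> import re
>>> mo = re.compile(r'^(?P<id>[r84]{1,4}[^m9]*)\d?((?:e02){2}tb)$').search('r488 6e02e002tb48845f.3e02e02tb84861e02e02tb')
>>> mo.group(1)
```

'r488 6e02e002tb48845f.3e02e02tb84861'

The pattern matches anchored at the start of the string; then 1 to 4 of one of [r84], then zero or more of any character except [m9] (captured as 'id'); then optionally a digit; then the literal 'e02' repeated 2 times, then the literal 'tb' (captured); then anchored at the end.
`re.search` scans for the first position where the pattern succeeds.
The match spans [0:44] → 'r488 6e02e002tb48845f.3e02e02tb84861e02e02tb'.
Captured: group 1 = 'r488 6e02e002tb48845f.3e02e02tb84861', group 2 = 'e02e02tb'.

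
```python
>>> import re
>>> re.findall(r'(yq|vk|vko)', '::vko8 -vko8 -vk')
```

['vk', 'vk', 'vk']

`|` is ordered: at each position the engine commits to the first alternative that works.
One capturing group, so `findall` returns just the captured substring from each match — 3 in all.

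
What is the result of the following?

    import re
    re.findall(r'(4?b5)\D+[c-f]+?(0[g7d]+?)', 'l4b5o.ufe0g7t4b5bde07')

[('4b5', '0g'), ('4b5', '07')]

Pattern: optionally a literal '4', then the literal 'b5' (captured); then one or more of a non-digit, then one or more of a character in [c-f] (lazy); then a literal '0', then one or more of one of [g7d] (lazy) (captured).
A `+?`/`*?`/`{m,n}?` starts at its minimum and grows only as far as needed for what follows to match.
Scanning left to right: at [1:11] match '4b5o.ufe0g', groups = ('4b5', '0g'); at [13:21] match '4b5bde07', groups = ('4b5', '07').
2 groups means each result is a tuple of 2 captured strings — 2 here.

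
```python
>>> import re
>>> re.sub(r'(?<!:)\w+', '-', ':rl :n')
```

':r- :n'

The negative lookahead/lookbehind blocks any match where the forbidden context is present.
Matches: at [2:3] → 'l'.
Every occurrence is swapped for '-'.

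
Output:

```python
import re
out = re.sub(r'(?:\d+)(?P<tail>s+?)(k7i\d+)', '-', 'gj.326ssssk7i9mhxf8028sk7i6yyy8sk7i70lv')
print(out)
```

gj.-mhxf-yyy-lv

This matches one or more of a digit (non-capturing group); then one or more of a literal 's' (lazy) (captured as 'tail'); then the literal 'k7i', then one or more of a digit (captured).
Matches: at [3:14] → '326ssssk7i9'; at [18:27] → '8028sk7i6'; at [30:37] → '8sk7i70'.
Each match is replaced by '-'.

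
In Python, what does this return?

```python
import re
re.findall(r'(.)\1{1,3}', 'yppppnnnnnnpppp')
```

The backreference `\1` re-matches whatever the first group consumed, character for character.
`findall` collects group 1 from each match (4 total).

['p', 'n', 'n', 'p']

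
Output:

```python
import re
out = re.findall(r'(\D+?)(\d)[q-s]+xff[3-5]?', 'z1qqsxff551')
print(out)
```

[('z', '1')]

This matches one or more of a non-digit (lazy) (captured); then a digit (captured); then one or more of a character in [q-s], then the literal 'xff', then optionally a character in [3-5].
Scanning left to right: at [0:9] match 'z1qqsxff5', groups = ('z', '1').
2 groups means the one result is a tuple of 2 captured strings — 1 here.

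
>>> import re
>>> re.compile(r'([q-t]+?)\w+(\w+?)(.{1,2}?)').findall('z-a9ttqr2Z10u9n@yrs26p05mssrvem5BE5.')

Pattern: one or more of a character in [q-t] (lazy) (captured); then one or more of a word character; then one or more of a word character (lazy) (captured); then 1 to 2 of any character (lazy) (captured).
Scanning left to right: at [4:16] match 'ttqr2Z10u9n@', groups = ('t', 'n', '@'); at [17:36] match 'rs26p05mssrvem5BE5.', groups = ('r', '5', '.').
`findall` packs the 3 group values into a tuple for every match.

[('t', 'n', '@'), ('r', '5', '.')]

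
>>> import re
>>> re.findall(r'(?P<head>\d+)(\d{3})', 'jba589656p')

[('589', '656')]

This matches one or more of a digit (captured as 'head'); then exactly 3 of a digit (captured).
Matches: at [3:9] match '589656', groups = ('589', '656').
`findall` packs the 2 group values into a tuple for every match.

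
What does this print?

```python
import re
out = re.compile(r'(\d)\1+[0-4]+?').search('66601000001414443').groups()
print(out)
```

The match spans [0:4] → '6660'.
Captured: group 1 = '6'.

('6',)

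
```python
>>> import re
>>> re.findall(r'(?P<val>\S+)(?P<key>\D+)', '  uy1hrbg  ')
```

[('uy1hrbg', '  ')]

The pattern matches one or more of a non-whitespace character (captured as 'val'); then one or more of a non-digit (captured as 'key').
Matches: at [2:11] match 'uy1hrbg  ', groups = ('uy1hrbg', '  ').
Multiple groups make `findall` return tuples — one 2-tuple for the one match.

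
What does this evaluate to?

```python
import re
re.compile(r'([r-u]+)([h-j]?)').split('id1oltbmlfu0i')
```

Pattern: one or more of a character in [r-u] (captured); then optionally a character in [h-j] (captured).
Because the pattern has a capturing group, `split` also inserts each captured text between the pieces.

['id1ol', 't', '', 'bmlf', 'u', '', '0i']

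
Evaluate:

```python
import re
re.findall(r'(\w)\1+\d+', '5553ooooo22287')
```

['5', 'o']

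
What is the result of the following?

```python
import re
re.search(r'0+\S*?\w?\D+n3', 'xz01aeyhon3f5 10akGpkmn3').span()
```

(2, 11)

Pattern: one or more of a literal '0'; then zero or more of a non-whitespace character (lazy), then optionally a word character; then one or more of a non-digit, then the literal 'n3'.
`re.search` scans for the first position where the pattern succeeds.
The match spans [2:11] → '01aeyhon3'.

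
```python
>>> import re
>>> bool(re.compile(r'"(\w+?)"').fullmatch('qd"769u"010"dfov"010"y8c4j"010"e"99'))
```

`re.fullmatch` is like wrapping the pattern in `^…$` (in single-line mode).
Here the pattern can't cover the whole string, so the call returns None, and `bool(None)` is False.

False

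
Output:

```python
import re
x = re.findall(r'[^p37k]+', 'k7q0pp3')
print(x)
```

The pattern matches one or more of any character except [p37k].
Walking the string: at [2:4] → 'q0'.
No capturing groups, so `findall` returns the 1 full match string.

['q0']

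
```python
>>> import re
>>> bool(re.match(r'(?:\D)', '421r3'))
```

This matches a non-digit (non-capturing group).
`match` is anchored at position 0; if the pattern doesn't fit there, it returns None.
Here position 0 doesn't satisfy it, so the call returns None, and `bool(None)` is False.

False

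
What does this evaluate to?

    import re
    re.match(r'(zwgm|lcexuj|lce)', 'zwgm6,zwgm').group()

'zwgm'

`re.match` only tries the pattern at the start of the string.
The match spans [0:4] → 'zwgm'.
Captured: group 1 = 'zwgm'.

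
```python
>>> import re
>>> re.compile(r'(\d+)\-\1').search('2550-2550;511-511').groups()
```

('2550',)

The backreference `\1` re-matches whatever the first group consumed, character for character.
`search` walks the string left to right and returns the first match it finds.
The match spans [0:9] → '2550-2550'.
Captured: group 1 = '2550'.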